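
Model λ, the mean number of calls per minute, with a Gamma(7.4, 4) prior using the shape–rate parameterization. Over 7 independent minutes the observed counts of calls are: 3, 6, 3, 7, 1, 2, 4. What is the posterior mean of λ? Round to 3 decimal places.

The Poisson likelihood adds the total count to the shape and the number of exposure periods to the rate. Here ∑xᵢ = 26 and n = 7, so shape 7.4→33.4 and rate 4→11.
E[λ | data] = 33.4/11 = 3.036.

Posterior mean ≈ 3.036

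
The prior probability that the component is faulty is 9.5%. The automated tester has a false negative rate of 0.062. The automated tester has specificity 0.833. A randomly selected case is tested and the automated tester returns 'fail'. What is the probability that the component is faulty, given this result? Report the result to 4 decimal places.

P(H | E) ≈ 0.3709

Write H for 'the component is faulty'. Prior odds H:¬H = 0.095/0.905 = 0.10497. For the 'fail' outcome, the likelihood ratio is 0.938/0.167 = 5.6168.
Posterior odds = 0.10497 × 5.6168 = 0.58961, so P(H|E) = 0.58961/(1+0.58961) = 0.3709.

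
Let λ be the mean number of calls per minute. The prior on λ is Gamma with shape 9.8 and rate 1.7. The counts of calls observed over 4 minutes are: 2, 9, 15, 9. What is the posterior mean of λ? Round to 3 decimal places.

Posterior mean ≈ 7.860

The Poisson likelihood adds the total count to the shape and the number of exposure periods to the rate. Here ∑xᵢ = 35 and n = 4, so shape 9.8→44.8 and rate 1.7→5.7.
E[λ | data] = 44.8/5.7 = 7.860.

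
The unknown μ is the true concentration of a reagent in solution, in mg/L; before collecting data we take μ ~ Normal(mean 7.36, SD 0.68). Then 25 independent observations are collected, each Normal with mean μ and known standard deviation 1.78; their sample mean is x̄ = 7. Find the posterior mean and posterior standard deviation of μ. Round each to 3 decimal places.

Posterior mean ≈ 7.077; posterior SD ≈ 0.315

With known σ, the Normal prior is conjugate. Weight on the data is w = (n/σ²)/(n/σ² + 1/τ₀²) = 7.89042/(7.89042+2.16263) = 0.78488.
Posterior mean = w·x̄ + (1−w)·μ₀ = 0.78488·7 + 0.21512·7.36 = 7.077. Posterior variance = 1/(7.89042+2.16263) = 0.0994723, so SD = 0.315.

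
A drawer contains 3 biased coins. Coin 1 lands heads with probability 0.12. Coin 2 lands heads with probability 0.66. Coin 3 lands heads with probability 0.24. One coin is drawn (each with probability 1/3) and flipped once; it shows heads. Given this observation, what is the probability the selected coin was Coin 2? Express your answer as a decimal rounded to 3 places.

Posterior probability ≈ 0.647

P(heads|C1) = 0.12; P(heads|C2) = 0.66; P(heads|C3) = 0.24.
Prior × likelihood for each source: 0.333333·0.12=0.04000, 0.333333·0.66=0.2200, 0.333333·0.24=0.08000. Summing gives P(heads) = 0.34000.
P(Coin 2 | heads) = 0.2200 / 0.34000 = 0.647.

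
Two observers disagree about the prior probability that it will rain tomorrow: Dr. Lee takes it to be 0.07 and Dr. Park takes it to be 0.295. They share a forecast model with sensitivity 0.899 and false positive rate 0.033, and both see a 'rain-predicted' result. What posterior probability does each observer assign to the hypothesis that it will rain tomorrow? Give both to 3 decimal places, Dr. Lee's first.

The likelihood ratio for a 'rain-predicted' result is 0.899/0.033 = 27.242.
Dr. Lee: prior odds 0.07/0.93 = 0.075269; posterior odds 2.0505; posterior probability 0.672.
Dr. Park: prior odds 0.295/0.705 = 0.41844; posterior odds 11.399; posterior probability 0.919.

Dr. Lee: 0.672; Dr. Park: 0.919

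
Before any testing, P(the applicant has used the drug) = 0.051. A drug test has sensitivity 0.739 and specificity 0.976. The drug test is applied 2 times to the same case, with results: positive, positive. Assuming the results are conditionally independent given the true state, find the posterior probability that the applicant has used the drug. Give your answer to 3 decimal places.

Let H be the event that the applicant has used the drug; start with P(H) = 0.051. P('positive'|H) = 0.739, P('positive'|¬H) = 0.024.
Update on result 1 ('positive'): P(H) ← 0.739·0.0510 / (0.739·0.0510 + 0.024·0.9490) = 0.037689/0.060465 = 0.6233.
Update on result 2 ('positive'): P(H) ← 0.739·0.6233 / (0.739·0.6233 + 0.024·0.3767) = 0.46063/0.46967 = 0.9808.

Posterior P(H) ≈ 0.981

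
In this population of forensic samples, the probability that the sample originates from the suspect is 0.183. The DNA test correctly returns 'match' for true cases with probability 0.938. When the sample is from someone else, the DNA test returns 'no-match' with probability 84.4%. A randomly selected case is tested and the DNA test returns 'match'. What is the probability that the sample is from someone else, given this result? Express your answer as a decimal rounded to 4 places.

Write H for 'the sample originates from the suspect'. Prior odds H:¬H = 0.183/0.817 = 0.22399. For the 'match' outcome, the likelihood ratio is 0.938/0.156 = 6.0128.
Posterior odds = 0.22399 × 6.0128 = 1.3468, so P(H|E) = 1.3468/(1+1.3468) = 0.5739. Then P(¬H|E) = 1 − 0.5739 = 0.4261.

P(¬H | E) ≈ 0.4261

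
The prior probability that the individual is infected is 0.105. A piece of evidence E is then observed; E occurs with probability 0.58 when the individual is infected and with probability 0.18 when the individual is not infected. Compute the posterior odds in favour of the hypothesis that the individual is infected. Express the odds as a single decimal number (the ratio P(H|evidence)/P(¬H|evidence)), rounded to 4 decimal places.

Prior odds = 0.105/(1−0.105) = 0.11732.
Likelihood ratio for E = 0.58/0.18 = 3.2222.
Posterior odds = prior odds × LR = 0.37803.

Posterior odds ≈ 0.3780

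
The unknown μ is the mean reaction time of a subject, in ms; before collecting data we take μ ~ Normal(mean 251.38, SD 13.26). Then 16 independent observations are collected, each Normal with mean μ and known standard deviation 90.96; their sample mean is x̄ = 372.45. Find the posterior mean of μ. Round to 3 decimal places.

Prior precision 1/τ₀² = 1/13.26² = 0.00568739; data precision n/σ² = 16/90.96² = 0.00193383.
Posterior precision = 0.00568739 + 0.00193383 = 0.00762122.
Posterior mean = (0.00568739·251.38 + 0.00193383·372.45) / 0.00762122 = 282.101.

Posterior mean ≈ 282.101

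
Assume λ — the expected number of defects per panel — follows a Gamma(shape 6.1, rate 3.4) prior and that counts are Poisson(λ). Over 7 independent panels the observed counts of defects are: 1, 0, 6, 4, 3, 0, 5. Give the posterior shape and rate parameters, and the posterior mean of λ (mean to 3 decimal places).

Total count ∑xᵢ = 19 over n = 7 panels.
Gamma is conjugate to the Poisson likelihood: posterior is Gamma(shape = 6.1+19 = 25.1, rate = 3.4+7 = 10.4).
E[λ | data] = 25.1/10.4 = 2.413.

Posterior: Gamma(shape=25.1, rate=10.4); mean ≈ 2.413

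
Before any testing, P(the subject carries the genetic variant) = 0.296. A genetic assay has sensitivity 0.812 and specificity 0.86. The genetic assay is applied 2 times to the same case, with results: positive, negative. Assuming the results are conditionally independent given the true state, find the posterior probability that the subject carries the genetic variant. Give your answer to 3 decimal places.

Posterior P(H) ≈ 0.348

With H the event that the subject carries the genetic variant, the joint likelihood of the observed sequence is P(data|H) = 0.812·0.188 = 0.15266 and P(data|¬H) = 0.14·0.86 = 0.12040.
Bayes: P(H|data) = 0.296·0.15266 / (0.296·0.15266 + 0.704·0.12040) = 0.045186/0.12995 = 0.3477.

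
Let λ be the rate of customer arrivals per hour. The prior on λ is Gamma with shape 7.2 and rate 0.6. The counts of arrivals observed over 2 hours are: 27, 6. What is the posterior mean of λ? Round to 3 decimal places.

Posterior mean ≈ 15.462

The Poisson likelihood adds the total count to the shape and the number of exposure periods to the rate. Here ∑xᵢ = 33 and n = 2, so shape 7.2→40.2 and rate 0.6→2.6.
Posterior mean = shape/rate = 40.2/2.6 = 15.462.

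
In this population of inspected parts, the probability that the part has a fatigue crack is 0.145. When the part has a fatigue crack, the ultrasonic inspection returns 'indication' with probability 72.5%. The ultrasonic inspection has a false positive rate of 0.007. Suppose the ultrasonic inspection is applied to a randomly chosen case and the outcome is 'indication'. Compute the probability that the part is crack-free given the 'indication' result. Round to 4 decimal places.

Let H be the event that the part has a fatigue crack. P(H) = 0.145, so P(¬H) = 0.855. With E the 'indication' result, P(E|H) = 0.725 and P(E|¬H) = 0.007.
P(E) = 0.725·0.145 + 0.007·0.855 = 0.10512 + 0.0059850 = 0.11111.
By Bayes' theorem, P(H|E) = 0.10512 / 0.11111 = 0.9461. Hence P(¬H|E) = 1 − 0.9461 = 0.0539.

P(¬H | E) ≈ 0.0539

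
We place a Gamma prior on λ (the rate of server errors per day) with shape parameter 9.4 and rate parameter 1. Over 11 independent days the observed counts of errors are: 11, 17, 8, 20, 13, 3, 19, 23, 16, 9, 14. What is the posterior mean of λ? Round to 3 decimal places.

Total count ∑xᵢ = 153 over n = 11 days.
Gamma is conjugate to the Poisson likelihood: posterior is Gamma(shape = 9.4+153 = 162.4, rate = 1+11 = 12).
E[λ | data] = 162.4/12 = 13.533.

Posterior mean ≈ 13.533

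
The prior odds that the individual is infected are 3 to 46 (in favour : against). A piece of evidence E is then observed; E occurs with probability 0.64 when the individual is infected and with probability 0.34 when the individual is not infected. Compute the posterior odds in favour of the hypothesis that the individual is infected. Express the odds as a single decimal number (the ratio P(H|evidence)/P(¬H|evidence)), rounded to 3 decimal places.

Prior odds = 3/46 = 0.065217. In log-odds, ln(0.065217) = -2.7300.
Add log likelihood ratio: ln(1.8824) = 0.63252.
Posterior log-odds = -2.0975, so posterior odds = exp(-2.0975) = 0.12276.

Posterior odds ≈ 0.123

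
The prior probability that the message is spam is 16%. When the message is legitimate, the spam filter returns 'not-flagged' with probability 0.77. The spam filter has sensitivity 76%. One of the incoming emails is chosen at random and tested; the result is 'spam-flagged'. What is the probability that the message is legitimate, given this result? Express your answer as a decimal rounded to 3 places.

P(¬H | E) ≈ 0.614

Let H be the event that the message is spam. P(H) = 0.16, so P(¬H) = 0.84. With E the 'spam-flagged' result, P(E|H) = 0.76 and P(E|¬H) = 0.23.
P(E) = 0.76·0.16 + 0.23·0.84 = 0.12160 + 0.19320 = 0.31480.
By Bayes' theorem, P(H|E) = 0.12160 / 0.31480 = 0.386. Hence P(¬H|E) = 1 − 0.386 = 0.614.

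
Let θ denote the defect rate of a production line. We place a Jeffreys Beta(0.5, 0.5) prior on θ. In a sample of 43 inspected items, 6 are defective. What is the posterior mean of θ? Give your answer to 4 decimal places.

Posterior mean ≈ 0.1477

Observing 6 successes and 37 failures updates Beta(0.5, 0.5) by adding the success and failure counts to the two shape parameters: α = 0.5+6 = 6.5, β = 0.5+37 = 37.5.
E[θ | data] = 6.5/(6.5+37.5) = 0.1477.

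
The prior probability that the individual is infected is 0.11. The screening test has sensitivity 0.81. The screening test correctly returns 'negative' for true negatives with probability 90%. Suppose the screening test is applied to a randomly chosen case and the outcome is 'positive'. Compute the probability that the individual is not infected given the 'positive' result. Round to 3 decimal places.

Write H for 'the individual is infected'. Prior odds H:¬H = 0.11/0.89 = 0.12360. For the 'positive' outcome, the likelihood ratio is 0.81/0.1 = 8.1000.
Posterior odds = 0.12360 × 8.1000 = 1.0011, so P(H|E) = 1.0011/(1+1.0011) = 0.500. Then P(¬H|E) = 1 − 0.500 = 0.500.

P(¬H | E) ≈ 0.500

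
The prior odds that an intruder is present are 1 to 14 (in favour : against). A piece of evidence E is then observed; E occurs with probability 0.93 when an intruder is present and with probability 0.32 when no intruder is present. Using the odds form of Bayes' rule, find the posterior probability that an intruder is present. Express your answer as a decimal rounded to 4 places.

Prior odds = 1/14 = 0.071429. In log-odds, ln(0.071429) = -2.6391.
Add log likelihood ratio: ln(2.9062) = 1.0669.
Posterior log-odds = -1.5722, so posterior odds = exp(-1.5722) = 0.20759. Converting, P(H|E) = 0.20759/1.2076 = 0.1719.

Posterior probability ≈ 0.1719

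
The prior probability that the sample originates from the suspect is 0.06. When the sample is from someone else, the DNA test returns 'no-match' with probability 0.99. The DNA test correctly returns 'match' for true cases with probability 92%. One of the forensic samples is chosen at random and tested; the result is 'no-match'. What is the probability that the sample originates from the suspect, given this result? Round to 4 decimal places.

Let H be the event that the sample originates from the suspect. P(H) = 0.06, so P(¬H) = 0.94. With E the 'no-match' result, P(E|H) = 0.08 and P(E|¬H) = 0.99.
P(E) = 0.08·0.06 + 0.99·0.94 = 0.0048000 + 0.93060 = 0.93540.
By Bayes' theorem, P(H|E) = 0.0048000 / 0.93540 = 0.0051.

P(H | E) ≈ 0.0051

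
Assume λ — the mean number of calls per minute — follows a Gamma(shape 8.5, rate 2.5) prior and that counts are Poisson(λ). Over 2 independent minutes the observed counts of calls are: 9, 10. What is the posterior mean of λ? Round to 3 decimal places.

The Poisson likelihood adds the total count to the shape and the number of exposure periods to the rate. Here ∑xᵢ = 19 and n = 2, so shape 8.5→27.5 and rate 2.5→4.5.
Posterior mean = shape/rate = 27.5/4.5 = 6.111.

Posterior mean ≈ 6.111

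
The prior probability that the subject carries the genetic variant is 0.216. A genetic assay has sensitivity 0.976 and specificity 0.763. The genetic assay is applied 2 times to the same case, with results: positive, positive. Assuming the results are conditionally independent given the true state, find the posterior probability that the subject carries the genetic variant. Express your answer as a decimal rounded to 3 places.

Let H be the event that the subject carries the genetic variant; start with P(H) = 0.216. P('positive'|H) = 0.976, P('positive'|¬H) = 0.237.
Update on result 1 ('positive'): P(H) ← 0.976·0.2160 / (0.976·0.2160 + 0.237·0.7840) = 0.21082/0.39662 = 0.5315.
Update on result 2 ('positive'): P(H) ← 0.976·0.5315 / (0.976·0.5315 + 0.237·0.4685) = 0.51877/0.62980 = 0.8237.

Posterior P(H) ≈ 0.824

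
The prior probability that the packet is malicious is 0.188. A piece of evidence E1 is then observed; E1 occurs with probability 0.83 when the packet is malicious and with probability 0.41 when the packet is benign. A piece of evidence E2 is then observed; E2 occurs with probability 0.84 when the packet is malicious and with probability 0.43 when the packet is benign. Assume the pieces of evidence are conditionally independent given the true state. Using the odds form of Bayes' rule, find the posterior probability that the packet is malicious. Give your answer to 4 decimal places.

Posterior probability ≈ 0.4780

Prior odds = 0.188/(1−0.188) = 0.23153. In log-odds, ln(0.23153) = -1.4631.
Add log likelihood ratios: ln(2.0244) + ln(1.9535) = 1.3749.
Posterior log-odds = -0.088173, so posterior odds = exp(-0.088173) = 0.91560. Converting, P(H|E) = 0.91560/1.9156 = 0.4780.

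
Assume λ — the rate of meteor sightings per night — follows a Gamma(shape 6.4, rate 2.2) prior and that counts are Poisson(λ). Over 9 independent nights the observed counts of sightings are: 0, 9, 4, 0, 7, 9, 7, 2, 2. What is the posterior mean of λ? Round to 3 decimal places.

The Poisson likelihood adds the total count to the shape and the number of exposure periods to the rate. Here ∑xᵢ = 40 and n = 9, so shape 6.4→46.4 and rate 2.2→11.2.
Posterior mean = shape/rate = 46.4/11.2 = 4.143.

Posterior mean ≈ 4.143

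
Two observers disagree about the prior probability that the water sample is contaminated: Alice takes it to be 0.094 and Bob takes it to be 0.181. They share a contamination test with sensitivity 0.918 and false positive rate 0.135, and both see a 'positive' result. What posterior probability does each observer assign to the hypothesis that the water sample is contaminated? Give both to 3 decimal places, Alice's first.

P('+'|H) = 0.918, P('+'|¬H) = 0.135.
Alice: numerator 0.918·0.094 = 0.086292; evidence = 0.086292+0.135·0.906 = 0.20860; posterior = 0.414.
Bob: numerator 0.918·0.181 = 0.16616; evidence = 0.16616+0.135·0.819 = 0.27672; posterior = 0.600.

Alice: 0.414; Bob: 0.600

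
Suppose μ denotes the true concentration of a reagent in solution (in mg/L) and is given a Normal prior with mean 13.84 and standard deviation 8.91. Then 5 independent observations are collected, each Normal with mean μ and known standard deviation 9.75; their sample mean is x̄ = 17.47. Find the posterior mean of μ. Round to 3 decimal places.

Prior precision 1/τ₀² = 1/8.91² = 0.0125963; data precision n/σ² = 5/9.75² = 0.0525970.
Posterior precision = 0.0125963 + 0.0525970 = 0.0651933.
Posterior mean = (0.0125963·13.84 + 0.0525970·17.47) / 0.0651933 = 16.769.

Posterior mean ≈ 16.769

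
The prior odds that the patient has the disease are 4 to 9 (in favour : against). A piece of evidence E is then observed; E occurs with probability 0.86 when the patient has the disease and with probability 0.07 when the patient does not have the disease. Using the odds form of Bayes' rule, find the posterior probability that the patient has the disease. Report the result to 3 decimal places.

Prior odds = 4/9 = 0.44444.
Likelihood ratio for E = 0.86/0.07 = 12.286.
Posterior odds = prior odds × LR = 5.4603.
Posterior probability = odds/(1+odds) = 5.4603/6.4603 = 0.845.

Posterior probability ≈ 0.845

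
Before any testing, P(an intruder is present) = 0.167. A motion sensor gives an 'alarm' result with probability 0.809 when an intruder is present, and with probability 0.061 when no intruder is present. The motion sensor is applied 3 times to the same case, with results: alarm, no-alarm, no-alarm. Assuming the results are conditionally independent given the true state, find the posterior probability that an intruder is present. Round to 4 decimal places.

Posterior P(H) ≈ 0.0991

With H the event that an intruder is present, the joint likelihood of the observed sequence is P(data|H) = 0.809·0.191·0.191 = 0.029513 and P(data|¬H) = 0.061·0.939·0.939 = 0.053785.
Bayes: P(H|data) = 0.167·0.029513 / (0.167·0.029513 + 0.833·0.053785) = 0.0049287/0.049732 = 0.0991.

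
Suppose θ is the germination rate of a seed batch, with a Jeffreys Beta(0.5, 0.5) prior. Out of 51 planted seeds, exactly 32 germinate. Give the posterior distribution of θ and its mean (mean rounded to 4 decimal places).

Posterior: Beta(32.5, 19.5); mean ≈ 0.6250

The binomial likelihood is conjugate to the Beta prior: with 32 successes and 19 failures, the posterior is Beta(0.5+32, 0.5+19) = Beta(32.5, 19.5).
Posterior mean = α/(α+β) = 32.5/52 = 0.6250.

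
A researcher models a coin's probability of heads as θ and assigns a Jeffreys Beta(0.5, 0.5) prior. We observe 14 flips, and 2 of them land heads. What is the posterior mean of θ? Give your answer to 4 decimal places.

Observing 2 successes and 12 failures updates Beta(0.5, 0.5) by adding the success and failure counts to the two shape parameters: α = 0.5+2 = 2.5, β = 0.5+12 = 12.5.
Posterior mean = α/(α+β) = 2.5/15 = 0.1667.

Posterior mean ≈ 0.1667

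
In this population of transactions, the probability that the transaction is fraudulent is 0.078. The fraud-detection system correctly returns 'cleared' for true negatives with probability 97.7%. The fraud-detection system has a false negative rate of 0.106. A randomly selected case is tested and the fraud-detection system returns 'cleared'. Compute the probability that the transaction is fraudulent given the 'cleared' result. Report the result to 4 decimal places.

Let H be the event that the transaction is fraudulent. P(H) = 0.078, so P(¬H) = 0.922. With E the 'cleared' result, P(E|H) = 0.106 and P(E|¬H) = 0.977.
P(E) = 0.106·0.078 + 0.977·0.922 = 0.0082680 + 0.90079 = 0.90906.
By Bayes' theorem, P(H|E) = 0.0082680 / 0.90906 = 0.0091.

P(H | E) ≈ 0.0091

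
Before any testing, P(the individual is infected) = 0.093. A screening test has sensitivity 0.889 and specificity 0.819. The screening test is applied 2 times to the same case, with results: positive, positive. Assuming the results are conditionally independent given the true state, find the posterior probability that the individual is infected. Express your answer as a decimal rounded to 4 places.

With H the event that the individual is infected, the joint likelihood of the observed sequence is P(data|H) = 0.889·0.889 = 0.79032 and P(data|¬H) = 0.181·0.181 = 0.032761.
Bayes: P(H|data) = 0.093·0.79032 / (0.093·0.79032 + 0.907·0.032761) = 0.073500/0.10321 = 0.7121.

Posterior P(H) ≈ 0.7121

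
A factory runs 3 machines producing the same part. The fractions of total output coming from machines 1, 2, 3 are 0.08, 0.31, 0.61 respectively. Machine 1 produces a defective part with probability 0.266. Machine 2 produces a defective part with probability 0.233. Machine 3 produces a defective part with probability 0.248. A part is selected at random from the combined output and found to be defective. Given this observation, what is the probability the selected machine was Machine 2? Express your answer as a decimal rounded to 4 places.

Tabulate prior·likelihood by source: [1] prior 0.08, lik 0.266, product 0.02128; [2] prior 0.31, lik 0.233, product 0.07223; [3] prior 0.61, lik 0.248, product 0.1513.
Normalizing constant = 0.24479; the posterior for Machine 2 is its product over the sum, 0.07223/0.24479 = 0.2951.

Posterior probability ≈ 0.2951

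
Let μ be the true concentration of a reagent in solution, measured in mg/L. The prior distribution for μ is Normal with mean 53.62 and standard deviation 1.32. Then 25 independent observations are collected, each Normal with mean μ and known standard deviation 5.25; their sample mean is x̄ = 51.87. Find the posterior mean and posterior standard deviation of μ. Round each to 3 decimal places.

Posterior mean ≈ 52.548; posterior SD ≈ 0.822

With known σ, the Normal prior is conjugate. Weight on the data is w = (n/σ²)/(n/σ² + 1/τ₀²) = 0.907029/(0.907029+0.573921) = 0.61246.
Posterior mean = w·x̄ + (1−w)·μ₀ = 0.61246·51.87 + 0.38754·53.62 = 52.548. Posterior variance = 1/(0.907029+0.573921) = 0.675242, so SD = 0.822.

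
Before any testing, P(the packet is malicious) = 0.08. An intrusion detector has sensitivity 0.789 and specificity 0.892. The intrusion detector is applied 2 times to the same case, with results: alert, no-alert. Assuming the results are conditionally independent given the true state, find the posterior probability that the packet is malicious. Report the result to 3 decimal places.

With H the event that the packet is malicious, the joint likelihood of the observed sequence is P(data|H) = 0.789·0.211 = 0.16648 and P(data|¬H) = 0.108·0.892 = 0.096336.
Bayes: P(H|data) = 0.08·0.16648 / (0.08·0.16648 + 0.92·0.096336) = 0.013318/0.10195 = 0.1306.

Posterior P(H) ≈ 0.131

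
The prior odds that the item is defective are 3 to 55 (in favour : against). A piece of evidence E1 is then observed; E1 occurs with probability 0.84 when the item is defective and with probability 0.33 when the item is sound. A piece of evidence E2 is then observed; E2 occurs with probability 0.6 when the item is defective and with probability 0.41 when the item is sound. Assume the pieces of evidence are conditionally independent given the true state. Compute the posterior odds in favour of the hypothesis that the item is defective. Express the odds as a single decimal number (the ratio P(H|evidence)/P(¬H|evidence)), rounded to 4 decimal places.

Prior odds = 3/55 = 0.054545.
Likelihood ratio for E1 = 0.84/0.33 = 2.5455.
Likelihood ratio for E2 = 0.6/0.41 = 1.4634.
Posterior odds = prior odds × LR₁ × LR₂ = 0.20318.

Posterior odds ≈ 0.2032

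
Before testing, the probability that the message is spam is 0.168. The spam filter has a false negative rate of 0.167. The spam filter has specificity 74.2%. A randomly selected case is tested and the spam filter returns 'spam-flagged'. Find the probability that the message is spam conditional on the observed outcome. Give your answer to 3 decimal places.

P(H | E) ≈ 0.395

Write H for 'the message is spam'. Prior odds H:¬H = 0.168/0.832 = 0.20192. For the 'spam-flagged' outcome, the likelihood ratio is 0.833/0.258 = 3.2287.
Posterior odds = 0.20192 × 3.2287 = 0.65195, so P(H|E) = 0.65195/(1+0.65195) = 0.395.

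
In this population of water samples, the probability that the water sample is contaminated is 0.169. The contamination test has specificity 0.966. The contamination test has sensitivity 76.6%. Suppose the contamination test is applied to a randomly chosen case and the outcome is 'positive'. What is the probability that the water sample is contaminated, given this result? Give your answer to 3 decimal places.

Let H be the event that the water sample is contaminated. P(H) = 0.169, so P(¬H) = 0.831. With E the 'positive' result, P(E|H) = 0.766 and P(E|¬H) = 0.034.
P(E) = 0.766·0.169 + 0.034·0.831 = 0.12945 + 0.028254 = 0.15771.
By Bayes' theorem, P(H|E) = 0.12945 / 0.15771 = 0.821.

P(H | E) ≈ 0.821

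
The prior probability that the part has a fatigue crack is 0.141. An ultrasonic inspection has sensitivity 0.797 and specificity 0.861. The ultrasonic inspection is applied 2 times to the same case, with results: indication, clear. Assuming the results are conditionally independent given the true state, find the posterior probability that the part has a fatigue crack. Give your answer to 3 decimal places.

With H the event that the part has a fatigue crack, the joint likelihood of the observed sequence is P(data|H) = 0.797·0.203 = 0.16179 and P(data|¬H) = 0.139·0.861 = 0.11968.
Bayes: P(H|data) = 0.141·0.16179 / (0.141·0.16179 + 0.859·0.11968) = 0.022813/0.12562 = 0.1816.

Posterior P(H) ≈ 0.182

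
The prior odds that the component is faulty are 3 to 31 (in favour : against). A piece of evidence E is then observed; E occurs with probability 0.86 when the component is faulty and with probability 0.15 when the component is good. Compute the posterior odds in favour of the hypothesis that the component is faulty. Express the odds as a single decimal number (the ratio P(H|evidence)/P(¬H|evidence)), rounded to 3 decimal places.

Posterior odds ≈ 0.555

Prior odds = 3/31 = 0.096774.
Likelihood ratio for E = 0.86/0.15 = 5.7333.
Posterior odds = prior odds × LR = 0.55484.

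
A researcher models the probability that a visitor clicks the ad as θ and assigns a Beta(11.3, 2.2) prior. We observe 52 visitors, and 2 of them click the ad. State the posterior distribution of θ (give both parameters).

Posterior: Beta(13.3, 52.2)

Observing 2 successes and 50 failures updates Beta(11.3, 2.2) by adding the success and failure counts to the two shape parameters: α = 11.3+2 = 13.3, β = 2.2+50 = 52.2.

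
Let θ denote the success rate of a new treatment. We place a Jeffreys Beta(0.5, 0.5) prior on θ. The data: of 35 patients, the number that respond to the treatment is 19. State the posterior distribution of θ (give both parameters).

Posterior: Beta(19.5, 16.5)

The binomial likelihood is conjugate to the Beta prior: with 19 successes and 16 failures, the posterior is Beta(0.5+19, 0.5+16) = Beta(19.5, 16.5).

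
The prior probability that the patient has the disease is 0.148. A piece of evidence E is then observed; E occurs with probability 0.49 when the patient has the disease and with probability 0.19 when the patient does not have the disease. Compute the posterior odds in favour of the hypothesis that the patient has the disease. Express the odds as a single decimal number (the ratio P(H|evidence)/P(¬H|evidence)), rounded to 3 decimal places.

Posterior odds ≈ 0.448

Prior odds = 0.148/(1−0.148) = 0.17371.
Likelihood ratio for E = 0.49/0.19 = 2.5789.
Posterior odds = prior odds × LR = 0.44799.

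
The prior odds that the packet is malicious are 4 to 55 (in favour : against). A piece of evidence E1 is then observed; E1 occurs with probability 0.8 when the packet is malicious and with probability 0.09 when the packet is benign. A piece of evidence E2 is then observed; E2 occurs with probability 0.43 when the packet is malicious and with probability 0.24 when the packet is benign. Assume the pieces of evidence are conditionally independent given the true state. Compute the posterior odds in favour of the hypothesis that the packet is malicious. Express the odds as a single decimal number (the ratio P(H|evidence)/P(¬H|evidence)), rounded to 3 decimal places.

Posterior odds ≈ 1.158

Prior odds = 4/55 = 0.072727. In log-odds, ln(0.072727) = -2.6210.
Add log likelihood ratios: ln(8.8889) + ln(1.7917) = 2.7679.
Posterior log-odds = 0.14691, so posterior odds = exp(0.14691) = 1.1582.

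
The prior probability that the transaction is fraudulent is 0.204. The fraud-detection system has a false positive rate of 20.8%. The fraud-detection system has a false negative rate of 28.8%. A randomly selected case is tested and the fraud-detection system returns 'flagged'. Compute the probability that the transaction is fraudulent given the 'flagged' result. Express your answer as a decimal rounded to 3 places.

Let H be the event that the transaction is fraudulent. P(H) = 0.204, so P(¬H) = 0.796. With E the 'flagged' result, P(E|H) = 0.712 and P(E|¬H) = 0.208.
P(E) = 0.712·0.204 + 0.208·0.796 = 0.14525 + 0.16557 = 0.31082.
By Bayes' theorem, P(H|E) = 0.14525 / 0.31082 = 0.467.

P(H | E) ≈ 0.467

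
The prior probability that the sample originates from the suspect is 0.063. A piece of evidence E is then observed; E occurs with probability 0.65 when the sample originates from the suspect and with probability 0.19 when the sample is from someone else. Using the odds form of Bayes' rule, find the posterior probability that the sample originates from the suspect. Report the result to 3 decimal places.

Posterior probability ≈ 0.187

Prior odds = 0.063/(1−0.063) = 0.067236. In log-odds, ln(0.067236) = -2.6995.
Add log likelihood ratio: ln(3.4211) = 1.2299.
Posterior log-odds = -1.4696, so posterior odds = exp(-1.4696) = 0.23002. Converting, P(H|E) = 0.23002/1.2300 = 0.187.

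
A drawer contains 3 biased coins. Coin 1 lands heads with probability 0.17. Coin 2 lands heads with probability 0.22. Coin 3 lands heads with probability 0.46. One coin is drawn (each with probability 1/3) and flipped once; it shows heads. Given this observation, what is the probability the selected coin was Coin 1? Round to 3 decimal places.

P(heads|C1) = 0.17; P(heads|C2) = 0.22; P(heads|C3) = 0.46.
Prior × likelihood for each source: 0.333333·0.17=0.05667, 0.333333·0.22=0.07333, 0.333333·0.46=0.1533. Summing gives P(heads) = 0.28333.
P(Coin 1 | heads) = 0.05667 / 0.28333 = 0.200.

Posterior probability ≈ 0.200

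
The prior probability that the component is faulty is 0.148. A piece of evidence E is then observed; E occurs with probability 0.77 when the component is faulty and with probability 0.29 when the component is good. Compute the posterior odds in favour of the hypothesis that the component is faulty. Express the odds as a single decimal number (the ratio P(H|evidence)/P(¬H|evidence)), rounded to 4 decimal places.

Posterior odds ≈ 0.4612

Prior odds = 0.148/(1−0.148) = 0.17371.
Likelihood ratio for E = 0.77/0.29 = 2.6552.
Posterior odds = prior odds × LR = 0.46123.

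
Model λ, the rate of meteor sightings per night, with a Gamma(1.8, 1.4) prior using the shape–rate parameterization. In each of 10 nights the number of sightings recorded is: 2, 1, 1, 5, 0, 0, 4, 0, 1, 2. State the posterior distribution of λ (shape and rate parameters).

Total count ∑xᵢ = 16 over n = 10 nights.
Gamma is conjugate to the Poisson likelihood: posterior is Gamma(shape = 1.8+16 = 17.8, rate = 1.4+10 = 11.4).

Posterior: Gamma(shape=17.8, rate=11.4)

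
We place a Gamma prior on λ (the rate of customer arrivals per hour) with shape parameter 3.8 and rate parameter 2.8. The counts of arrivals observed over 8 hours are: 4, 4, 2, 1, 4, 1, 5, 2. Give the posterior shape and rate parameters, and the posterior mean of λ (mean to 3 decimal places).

Posterior: Gamma(shape=26.8, rate=10.8); mean ≈ 2.481

The Poisson likelihood adds the total count to the shape and the number of exposure periods to the rate. Here ∑xᵢ = 23 and n = 8, so shape 3.8→26.8 and rate 2.8→10.8.
E[λ | data] = 26.8/10.8 = 2.481.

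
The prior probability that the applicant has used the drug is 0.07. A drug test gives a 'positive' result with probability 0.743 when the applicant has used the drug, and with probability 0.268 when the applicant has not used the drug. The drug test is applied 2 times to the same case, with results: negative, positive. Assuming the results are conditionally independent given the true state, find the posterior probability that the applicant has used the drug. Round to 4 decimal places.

Posterior P(H) ≈ 0.0683

Let H be the event that the applicant has used the drug; start with P(H) = 0.07. P('positive'|H) = 0.743, P('positive'|¬H) = 0.268.
Update on result 1 ('negative'): P(H) ← 0.257·0.0700 / (0.257·0.0700 + 0.732·0.9300) = 0.017990/0.69875 = 0.0257.
Update on result 2 ('positive'): P(H) ← 0.743·0.0257 / (0.743·0.0257 + 0.268·0.9743) = 0.019129/0.28023 = 0.0683.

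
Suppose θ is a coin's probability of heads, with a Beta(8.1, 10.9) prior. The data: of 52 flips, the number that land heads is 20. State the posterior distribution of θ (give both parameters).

Posterior: Beta(28.1, 42.9)

The binomial likelihood is conjugate to the Beta prior: with 20 successes and 32 failures, the posterior is Beta(8.1+20, 10.9+32) = Beta(28.1, 42.9).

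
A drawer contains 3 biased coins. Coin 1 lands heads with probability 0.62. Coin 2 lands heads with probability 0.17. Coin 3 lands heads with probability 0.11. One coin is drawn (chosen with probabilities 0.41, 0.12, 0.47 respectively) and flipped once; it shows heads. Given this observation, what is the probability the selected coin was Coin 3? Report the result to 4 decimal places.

P(heads|C1) = 0.62; P(heads|C2) = 0.17; P(heads|C3) = 0.11.
Prior × likelihood for each source: 0.41·0.62=0.2542, 0.12·0.17=0.02040, 0.47·0.11=0.05170. Summing gives P(heads) = 0.32630.
P(Coin 3 | heads) = 0.05170 / 0.32630 = 0.1584.

Posterior probability ≈ 0.1584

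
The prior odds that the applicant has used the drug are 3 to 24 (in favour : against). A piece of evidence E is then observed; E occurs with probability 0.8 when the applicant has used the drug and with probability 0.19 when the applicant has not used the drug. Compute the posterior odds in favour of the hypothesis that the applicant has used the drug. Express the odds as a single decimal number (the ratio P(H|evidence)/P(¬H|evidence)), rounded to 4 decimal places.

Posterior odds ≈ 0.5263

Prior odds = 3/24 = 0.12500.
Likelihood ratio for E = 0.8/0.19 = 4.2105.
Posterior odds = prior odds × LR = 0.52632.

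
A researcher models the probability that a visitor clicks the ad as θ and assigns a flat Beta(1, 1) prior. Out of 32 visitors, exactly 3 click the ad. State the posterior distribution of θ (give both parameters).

Posterior: Beta(4, 30)

The binomial likelihood is conjugate to the Beta prior: with 3 successes and 29 failures, the posterior is Beta(1+3, 1+29) = Beta(4, 30).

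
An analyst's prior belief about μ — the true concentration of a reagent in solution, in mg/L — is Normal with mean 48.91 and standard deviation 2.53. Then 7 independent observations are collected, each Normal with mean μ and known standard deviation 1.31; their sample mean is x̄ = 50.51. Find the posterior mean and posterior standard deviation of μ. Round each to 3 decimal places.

Posterior mean ≈ 50.451; posterior SD ≈ 0.486

With known σ, the Normal prior is conjugate. Weight on the data is w = (n/σ²)/(n/σ² + 1/τ₀²) = 4.07902/(4.07902+0.156228) = 0.96311.
Posterior mean = w·x̄ + (1−w)·μ₀ = 0.96311·50.51 + 0.036888·48.91 = 50.451. Posterior variance = 1/(4.07902+0.156228) = 0.236114, so SD = 0.486.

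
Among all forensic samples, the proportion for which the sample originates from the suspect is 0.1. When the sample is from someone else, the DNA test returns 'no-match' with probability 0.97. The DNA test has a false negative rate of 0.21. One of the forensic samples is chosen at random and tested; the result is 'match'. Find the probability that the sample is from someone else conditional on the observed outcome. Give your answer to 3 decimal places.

P(¬H | E) ≈ 0.255

Let H be the event that the sample originates from the suspect. P(H) = 0.1, so P(¬H) = 0.9. With E the 'match' result, P(E|H) = 0.79 and P(E|¬H) = 0.03.
P(E) = 0.79·0.1 + 0.03·0.9 = 0.079000 + 0.027000 = 0.10600.
By Bayes' theorem, P(H|E) = 0.079000 / 0.10600 = 0.745. Hence P(¬H|E) = 1 − 0.745 = 0.255.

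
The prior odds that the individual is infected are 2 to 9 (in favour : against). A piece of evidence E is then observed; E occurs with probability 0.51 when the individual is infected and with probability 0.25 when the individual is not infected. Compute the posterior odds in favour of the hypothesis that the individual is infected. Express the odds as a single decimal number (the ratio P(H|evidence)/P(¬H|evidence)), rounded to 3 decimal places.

Posterior odds ≈ 0.453

Prior odds = 2/9 = 0.22222. In log-odds, ln(0.22222) = -1.5041.
Add log likelihood ratio: ln(2.0400) = 0.71295.
Posterior log-odds = -0.79113, so posterior odds = exp(-0.79113) = 0.45333.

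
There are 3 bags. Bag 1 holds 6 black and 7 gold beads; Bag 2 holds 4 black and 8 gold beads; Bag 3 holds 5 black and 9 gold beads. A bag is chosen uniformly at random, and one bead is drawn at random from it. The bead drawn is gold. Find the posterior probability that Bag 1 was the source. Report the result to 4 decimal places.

Posterior probability ≈ 0.2914

P(gold|Bag 1) = 0.5385; P(gold|Bag 2) = 0.6667; P(gold|Bag 3) = 0.6429.
Prior × likelihood for each source: 0.333333·0.5385=0.1795, 0.333333·0.6667=0.2222, 0.333333·0.6429=0.2143. Summing gives P(gold) = 0.61600.
P(Bag 1 | gold) = 0.1795 / 0.61600 = 0.2914.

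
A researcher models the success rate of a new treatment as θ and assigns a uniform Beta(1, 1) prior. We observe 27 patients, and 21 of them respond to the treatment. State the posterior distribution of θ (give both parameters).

Posterior: Beta(22, 7)

Observing 21 successes and 6 failures updates Beta(1, 1) by adding the success and failure counts to the two shape parameters: α = 1+21 = 22, β = 1+6 = 7.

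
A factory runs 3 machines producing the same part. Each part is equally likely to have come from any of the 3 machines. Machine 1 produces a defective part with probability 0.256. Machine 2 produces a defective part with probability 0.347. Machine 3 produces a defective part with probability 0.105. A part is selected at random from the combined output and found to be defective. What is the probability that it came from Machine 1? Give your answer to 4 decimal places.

Posterior probability ≈ 0.3616

Tabulate prior·likelihood by source: [1] prior 0.333333, lik 0.256, product 0.08533; [2] prior 0.333333, lik 0.347, product 0.1157; [3] prior 0.333333, lik 0.105, product 0.03500.
Normalizing constant = 0.23600; the posterior for Machine 1 is its product over the sum, 0.08533/0.23600 = 0.3616.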